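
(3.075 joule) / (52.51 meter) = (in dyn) 5856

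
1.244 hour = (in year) 0.000142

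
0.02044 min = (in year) 3.889e-08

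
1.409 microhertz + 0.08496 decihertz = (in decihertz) 0.08497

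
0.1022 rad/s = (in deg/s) 5.856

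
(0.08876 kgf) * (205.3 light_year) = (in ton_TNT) 4.041e+08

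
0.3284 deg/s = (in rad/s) 0.005732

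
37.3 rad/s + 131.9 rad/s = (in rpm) 1616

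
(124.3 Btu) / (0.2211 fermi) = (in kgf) 6.048e+19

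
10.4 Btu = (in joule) 1.097e+04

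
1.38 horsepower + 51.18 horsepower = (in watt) 3.919e+04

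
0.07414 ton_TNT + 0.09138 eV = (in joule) 3.102e+08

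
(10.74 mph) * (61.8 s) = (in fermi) 2.967e+17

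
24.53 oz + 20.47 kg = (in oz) 746.6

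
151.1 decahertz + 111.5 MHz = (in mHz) 1.115e+11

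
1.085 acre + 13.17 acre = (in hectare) 5.769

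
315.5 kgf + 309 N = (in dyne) 3.403e+08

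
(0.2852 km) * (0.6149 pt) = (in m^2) 0.06187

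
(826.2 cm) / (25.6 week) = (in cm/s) 5.336e-05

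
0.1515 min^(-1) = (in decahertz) 0.0002525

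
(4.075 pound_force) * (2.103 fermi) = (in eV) 2.379e+05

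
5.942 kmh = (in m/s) 1.651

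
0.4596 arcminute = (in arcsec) 27.58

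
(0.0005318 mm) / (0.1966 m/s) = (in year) 8.577e-14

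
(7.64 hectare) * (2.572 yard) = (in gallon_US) 4.747e+07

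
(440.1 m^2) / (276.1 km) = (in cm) 0.1594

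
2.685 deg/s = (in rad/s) 0.04686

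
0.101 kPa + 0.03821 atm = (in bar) 0.03973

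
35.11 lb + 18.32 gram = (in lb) 35.15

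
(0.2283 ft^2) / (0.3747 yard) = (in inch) 2.437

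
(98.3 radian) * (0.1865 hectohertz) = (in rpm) 1.751e+04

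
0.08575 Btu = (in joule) 90.47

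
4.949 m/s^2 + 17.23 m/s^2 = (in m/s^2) 22.18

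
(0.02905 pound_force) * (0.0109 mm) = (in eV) 8.791e+12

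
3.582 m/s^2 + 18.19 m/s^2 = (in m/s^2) 21.77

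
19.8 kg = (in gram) 1.98e+04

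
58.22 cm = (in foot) 1.91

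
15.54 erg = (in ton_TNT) 3.714e-16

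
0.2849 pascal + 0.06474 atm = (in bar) 0.0656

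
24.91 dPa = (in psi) 0.0003613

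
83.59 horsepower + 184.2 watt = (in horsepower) 83.84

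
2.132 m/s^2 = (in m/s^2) 2.132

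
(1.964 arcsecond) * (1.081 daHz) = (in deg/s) 0.005897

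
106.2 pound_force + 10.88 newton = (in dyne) 4.833e+07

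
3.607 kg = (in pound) 7.952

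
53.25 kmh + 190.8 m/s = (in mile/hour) 459.9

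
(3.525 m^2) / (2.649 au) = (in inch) 3.502e-10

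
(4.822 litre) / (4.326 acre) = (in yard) 3.012e-07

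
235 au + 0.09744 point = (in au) 235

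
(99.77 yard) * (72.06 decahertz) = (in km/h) 2.367e+05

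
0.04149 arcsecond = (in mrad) 0.0002011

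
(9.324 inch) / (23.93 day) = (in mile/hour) 2.562e-07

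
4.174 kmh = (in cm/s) 115.9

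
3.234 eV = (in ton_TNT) 1.238e-28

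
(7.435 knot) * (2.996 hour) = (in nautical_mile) 22.28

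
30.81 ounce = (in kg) 0.8734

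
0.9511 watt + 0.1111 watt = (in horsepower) 0.001424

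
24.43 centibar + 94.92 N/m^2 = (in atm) 0.242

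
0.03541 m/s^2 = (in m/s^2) 0.03541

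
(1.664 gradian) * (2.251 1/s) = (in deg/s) 3.371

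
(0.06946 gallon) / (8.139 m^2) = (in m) 3.231e-05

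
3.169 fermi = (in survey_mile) 1.969e-18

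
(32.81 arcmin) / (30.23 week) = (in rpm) 4.985e-09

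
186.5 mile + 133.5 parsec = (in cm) 4.119e+20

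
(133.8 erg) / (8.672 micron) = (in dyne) 1.543e+05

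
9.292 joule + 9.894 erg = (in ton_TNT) 2.221e-09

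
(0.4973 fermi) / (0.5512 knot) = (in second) 1.754e-15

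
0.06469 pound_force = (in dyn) 2.878e+04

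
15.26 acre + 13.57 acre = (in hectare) 11.67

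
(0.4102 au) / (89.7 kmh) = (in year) 78.1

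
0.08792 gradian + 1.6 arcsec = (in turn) 0.000221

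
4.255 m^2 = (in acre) 0.001051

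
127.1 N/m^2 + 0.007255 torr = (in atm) 0.001264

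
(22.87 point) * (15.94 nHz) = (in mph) 2.877e-10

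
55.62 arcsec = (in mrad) 0.2697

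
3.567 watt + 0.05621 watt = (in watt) 3.623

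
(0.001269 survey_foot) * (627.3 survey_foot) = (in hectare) 7.396e-06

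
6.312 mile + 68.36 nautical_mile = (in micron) 1.368e+11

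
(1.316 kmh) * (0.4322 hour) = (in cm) 5.688e+04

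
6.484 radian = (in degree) 371.5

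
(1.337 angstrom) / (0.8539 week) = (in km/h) 9.32e-16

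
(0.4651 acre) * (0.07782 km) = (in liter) 1.465e+08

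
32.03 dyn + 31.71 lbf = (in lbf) 31.71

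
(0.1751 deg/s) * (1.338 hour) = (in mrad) 1.472e+04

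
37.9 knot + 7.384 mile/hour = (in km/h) 82.07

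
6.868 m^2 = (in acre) 0.001697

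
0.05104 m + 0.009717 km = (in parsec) 3.166e-16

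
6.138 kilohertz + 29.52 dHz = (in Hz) 6141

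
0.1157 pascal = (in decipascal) 1.157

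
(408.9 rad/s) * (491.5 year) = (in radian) 6.338e+12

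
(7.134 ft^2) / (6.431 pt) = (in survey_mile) 0.1815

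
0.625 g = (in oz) 0.02205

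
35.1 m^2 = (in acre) 0.008673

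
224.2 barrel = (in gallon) 9416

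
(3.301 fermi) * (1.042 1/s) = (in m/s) 3.44e-15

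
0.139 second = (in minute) 0.002317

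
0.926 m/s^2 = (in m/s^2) 0.926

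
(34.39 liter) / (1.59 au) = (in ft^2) 1.556e-12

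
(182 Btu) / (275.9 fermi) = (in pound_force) 1.565e+17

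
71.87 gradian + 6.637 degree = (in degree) 71.32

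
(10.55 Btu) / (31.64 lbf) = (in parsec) 2.563e-15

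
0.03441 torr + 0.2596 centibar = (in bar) 0.002642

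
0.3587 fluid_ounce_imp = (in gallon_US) 0.002692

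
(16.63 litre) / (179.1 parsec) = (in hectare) 3.009e-25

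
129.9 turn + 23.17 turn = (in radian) 961.8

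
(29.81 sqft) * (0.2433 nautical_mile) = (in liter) 1.248e+06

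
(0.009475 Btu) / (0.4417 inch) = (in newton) 891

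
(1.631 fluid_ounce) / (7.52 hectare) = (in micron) 0.0006414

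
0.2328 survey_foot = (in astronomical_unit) 4.743e-13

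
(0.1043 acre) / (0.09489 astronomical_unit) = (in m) 2.973e-08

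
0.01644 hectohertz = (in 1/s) 1.644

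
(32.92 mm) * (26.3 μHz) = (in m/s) 8.658e-07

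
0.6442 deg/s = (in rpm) 0.1074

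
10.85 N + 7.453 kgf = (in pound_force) 18.87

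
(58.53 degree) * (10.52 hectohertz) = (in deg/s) 6.157e+04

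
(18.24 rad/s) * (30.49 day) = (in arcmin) 1.652e+11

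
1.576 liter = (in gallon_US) 0.4163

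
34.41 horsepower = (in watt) 2.566e+04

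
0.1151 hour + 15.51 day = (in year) 0.04251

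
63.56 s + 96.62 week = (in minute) 9.739e+05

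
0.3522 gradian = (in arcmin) 19.02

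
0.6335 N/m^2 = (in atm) 6.252e-06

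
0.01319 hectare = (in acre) 0.03259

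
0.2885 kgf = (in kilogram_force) 0.2885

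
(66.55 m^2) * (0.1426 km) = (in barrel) 5.969e+04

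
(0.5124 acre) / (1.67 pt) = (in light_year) 3.72e-10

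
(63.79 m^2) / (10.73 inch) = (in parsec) 7.585e-15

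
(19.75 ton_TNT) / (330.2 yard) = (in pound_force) 6.153e+07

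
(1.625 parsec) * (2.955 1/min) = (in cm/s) 2.47e+17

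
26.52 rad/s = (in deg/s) 1519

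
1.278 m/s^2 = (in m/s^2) 1.278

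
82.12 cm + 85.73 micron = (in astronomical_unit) 5.49e-12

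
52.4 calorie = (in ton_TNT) 5.24e-08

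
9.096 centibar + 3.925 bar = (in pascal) 4.016e+05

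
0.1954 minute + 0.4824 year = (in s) 1.521e+07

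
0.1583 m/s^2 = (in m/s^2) 0.1583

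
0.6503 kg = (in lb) 1.434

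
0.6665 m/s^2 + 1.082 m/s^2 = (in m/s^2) 1.748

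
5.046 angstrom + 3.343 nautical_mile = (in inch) 2.437e+05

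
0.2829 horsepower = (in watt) 211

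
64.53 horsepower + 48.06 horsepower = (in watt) 8.396e+04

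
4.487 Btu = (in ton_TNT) 1.131e-06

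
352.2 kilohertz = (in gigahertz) 0.0003522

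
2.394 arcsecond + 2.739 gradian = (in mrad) 43.04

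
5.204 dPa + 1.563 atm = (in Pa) 1.584e+05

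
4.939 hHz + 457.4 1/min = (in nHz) 5.015e+11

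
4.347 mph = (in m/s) 1.943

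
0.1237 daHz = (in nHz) 1.237e+09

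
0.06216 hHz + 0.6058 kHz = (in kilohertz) 0.612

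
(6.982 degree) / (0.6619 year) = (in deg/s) 3.345e-07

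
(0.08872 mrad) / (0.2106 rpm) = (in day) 4.656e-08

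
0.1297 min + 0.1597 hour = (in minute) 9.712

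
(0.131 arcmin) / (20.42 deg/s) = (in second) 0.0001069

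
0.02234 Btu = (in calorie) 5.633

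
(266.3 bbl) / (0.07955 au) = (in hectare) 3.558e-13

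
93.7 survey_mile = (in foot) 4.947e+05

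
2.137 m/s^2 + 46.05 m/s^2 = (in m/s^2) 48.19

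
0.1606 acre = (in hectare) 0.06499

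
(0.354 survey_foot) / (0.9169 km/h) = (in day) 4.903e-06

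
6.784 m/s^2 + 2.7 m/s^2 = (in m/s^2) 9.484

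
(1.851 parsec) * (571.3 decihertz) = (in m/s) 3.263e+18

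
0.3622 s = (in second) 0.3622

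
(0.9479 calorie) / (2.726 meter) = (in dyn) 1.455e+05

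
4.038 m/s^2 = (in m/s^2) 4.038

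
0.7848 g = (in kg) 0.0007848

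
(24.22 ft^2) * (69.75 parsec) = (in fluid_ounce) 1.638e+23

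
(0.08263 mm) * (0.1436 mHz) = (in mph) 2.654e-08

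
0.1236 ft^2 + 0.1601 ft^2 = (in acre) 6.513e-06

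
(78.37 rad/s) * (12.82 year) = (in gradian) 2.017e+12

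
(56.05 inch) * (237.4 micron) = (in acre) 8.352e-08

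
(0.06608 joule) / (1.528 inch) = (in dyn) 1.703e+05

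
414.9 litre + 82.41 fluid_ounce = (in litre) 417.3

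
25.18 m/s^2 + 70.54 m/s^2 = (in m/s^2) 95.72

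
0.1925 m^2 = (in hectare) 1.925e-05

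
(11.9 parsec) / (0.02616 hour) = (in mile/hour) 8.722e+15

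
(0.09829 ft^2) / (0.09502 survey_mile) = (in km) 5.971e-08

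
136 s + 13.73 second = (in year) 4.748e-06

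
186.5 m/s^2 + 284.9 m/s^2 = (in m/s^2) 471.4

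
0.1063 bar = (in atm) 0.1049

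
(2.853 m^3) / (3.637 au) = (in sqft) 5.644e-11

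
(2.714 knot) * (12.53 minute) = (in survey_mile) 0.6522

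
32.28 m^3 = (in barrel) 203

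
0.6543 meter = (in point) 1855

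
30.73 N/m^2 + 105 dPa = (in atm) 0.0004069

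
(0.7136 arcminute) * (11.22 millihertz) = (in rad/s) 2.329e-06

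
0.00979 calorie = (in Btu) 3.882e-05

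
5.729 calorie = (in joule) 23.97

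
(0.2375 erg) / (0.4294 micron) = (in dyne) 5531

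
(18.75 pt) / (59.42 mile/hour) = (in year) 7.896e-12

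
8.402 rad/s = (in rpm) 80.23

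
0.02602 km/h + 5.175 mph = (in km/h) 8.354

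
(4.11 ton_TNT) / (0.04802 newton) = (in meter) 3.581e+11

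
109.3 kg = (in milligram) 1.093e+08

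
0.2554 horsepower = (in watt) 190.5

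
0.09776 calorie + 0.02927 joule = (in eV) 2.736e+18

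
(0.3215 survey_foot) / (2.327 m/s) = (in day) 4.874e-07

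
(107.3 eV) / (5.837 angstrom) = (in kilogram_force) 3.003e-09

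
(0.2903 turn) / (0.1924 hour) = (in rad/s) 0.002633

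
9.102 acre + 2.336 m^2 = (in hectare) 3.684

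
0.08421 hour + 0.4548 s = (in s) 303.6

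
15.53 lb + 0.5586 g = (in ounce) 248.5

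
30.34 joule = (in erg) 3.034e+08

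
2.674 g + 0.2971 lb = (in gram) 137.4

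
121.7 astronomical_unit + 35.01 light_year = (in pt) 9.389e+20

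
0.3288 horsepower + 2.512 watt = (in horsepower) 0.3322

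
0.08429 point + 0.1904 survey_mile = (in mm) 3.064e+05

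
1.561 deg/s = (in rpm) 0.2602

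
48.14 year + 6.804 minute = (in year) 48.14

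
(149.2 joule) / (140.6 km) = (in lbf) 0.0002386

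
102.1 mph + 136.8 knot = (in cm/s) 1.16e+04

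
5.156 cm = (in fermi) 5.156e+13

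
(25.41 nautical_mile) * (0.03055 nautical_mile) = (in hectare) 266.3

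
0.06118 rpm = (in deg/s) 0.3671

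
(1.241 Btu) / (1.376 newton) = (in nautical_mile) 0.5138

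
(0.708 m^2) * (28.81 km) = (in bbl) 1.283e+05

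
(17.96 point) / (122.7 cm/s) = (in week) 8.538e-09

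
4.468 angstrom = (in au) 2.987e-21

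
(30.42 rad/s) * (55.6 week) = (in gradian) 6.512e+10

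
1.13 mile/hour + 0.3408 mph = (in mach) 0.001931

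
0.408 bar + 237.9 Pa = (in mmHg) 307.8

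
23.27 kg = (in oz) 820.8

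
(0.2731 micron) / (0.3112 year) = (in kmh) 1.002e-13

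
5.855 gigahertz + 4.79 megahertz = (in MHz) 5860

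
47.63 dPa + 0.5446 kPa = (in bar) 0.005494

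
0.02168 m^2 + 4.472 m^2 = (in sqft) 48.37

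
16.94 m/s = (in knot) 32.93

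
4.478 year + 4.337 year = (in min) 4.633e+06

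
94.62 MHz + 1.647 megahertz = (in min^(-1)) 5.776e+09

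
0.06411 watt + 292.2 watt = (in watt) 292.3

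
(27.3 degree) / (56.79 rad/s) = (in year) 2.66e-10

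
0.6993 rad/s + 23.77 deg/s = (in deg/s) 63.84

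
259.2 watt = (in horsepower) 0.3476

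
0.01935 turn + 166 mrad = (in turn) 0.04577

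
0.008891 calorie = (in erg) 3.72e+05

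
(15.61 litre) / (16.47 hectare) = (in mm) 9.478e-05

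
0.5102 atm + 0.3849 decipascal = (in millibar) 517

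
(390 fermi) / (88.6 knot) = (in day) 9.903e-20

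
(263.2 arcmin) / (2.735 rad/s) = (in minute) 0.0004666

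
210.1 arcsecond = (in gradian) 0.06485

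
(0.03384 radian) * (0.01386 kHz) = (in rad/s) 0.469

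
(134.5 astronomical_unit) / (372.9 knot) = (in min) 1.748e+09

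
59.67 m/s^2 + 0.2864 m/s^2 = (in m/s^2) 59.96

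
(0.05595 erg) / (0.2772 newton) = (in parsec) 6.541e-25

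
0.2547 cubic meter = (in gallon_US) 67.28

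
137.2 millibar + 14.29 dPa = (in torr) 102.9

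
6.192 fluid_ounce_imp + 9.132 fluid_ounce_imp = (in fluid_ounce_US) 14.72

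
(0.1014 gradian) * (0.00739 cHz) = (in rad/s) 1.177e-07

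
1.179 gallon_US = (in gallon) 1.179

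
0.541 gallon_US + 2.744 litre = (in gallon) 1.266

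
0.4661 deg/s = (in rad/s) 0.008135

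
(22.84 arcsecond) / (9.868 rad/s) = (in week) 1.855e-11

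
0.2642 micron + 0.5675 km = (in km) 0.5675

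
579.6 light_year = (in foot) 1.799e+19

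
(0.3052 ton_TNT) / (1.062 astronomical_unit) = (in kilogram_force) 0.0008196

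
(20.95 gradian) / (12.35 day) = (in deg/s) 1.767e-05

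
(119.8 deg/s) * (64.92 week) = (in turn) 1.307e+07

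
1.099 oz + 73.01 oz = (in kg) 2.101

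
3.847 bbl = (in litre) 611.6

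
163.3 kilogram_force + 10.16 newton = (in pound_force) 362.3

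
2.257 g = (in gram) 2.257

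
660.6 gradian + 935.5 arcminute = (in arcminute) 3.661e+04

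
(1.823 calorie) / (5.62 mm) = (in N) 1357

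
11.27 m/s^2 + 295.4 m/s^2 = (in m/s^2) 306.7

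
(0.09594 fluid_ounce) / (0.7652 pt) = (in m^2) 0.01051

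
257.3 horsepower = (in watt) 1.919e+05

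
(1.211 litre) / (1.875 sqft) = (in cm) 0.6952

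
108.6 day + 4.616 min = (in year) 0.2975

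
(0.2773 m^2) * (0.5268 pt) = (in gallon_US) 0.01361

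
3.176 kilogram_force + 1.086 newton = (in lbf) 7.246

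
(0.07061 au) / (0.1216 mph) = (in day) 2.249e+06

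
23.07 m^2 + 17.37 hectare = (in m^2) 1.737e+05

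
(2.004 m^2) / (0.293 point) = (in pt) 5.496e+07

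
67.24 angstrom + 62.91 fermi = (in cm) 6.724e-07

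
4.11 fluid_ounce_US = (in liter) 0.1215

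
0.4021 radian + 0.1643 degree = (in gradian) 25.78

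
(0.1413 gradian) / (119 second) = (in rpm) 0.0001781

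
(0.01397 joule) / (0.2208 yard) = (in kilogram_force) 0.007056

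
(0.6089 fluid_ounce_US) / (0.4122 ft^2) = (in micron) 470.2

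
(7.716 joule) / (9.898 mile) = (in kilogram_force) 4.939e-05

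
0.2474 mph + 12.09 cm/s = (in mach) 0.0006799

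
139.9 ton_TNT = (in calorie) 1.399e+11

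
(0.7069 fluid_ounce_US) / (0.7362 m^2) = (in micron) 28.4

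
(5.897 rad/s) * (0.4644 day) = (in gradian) 1.506e+07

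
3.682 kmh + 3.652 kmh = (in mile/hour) 4.557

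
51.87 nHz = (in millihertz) 5.187e-05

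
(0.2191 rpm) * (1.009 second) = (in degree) 1.326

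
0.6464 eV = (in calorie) 2.475e-20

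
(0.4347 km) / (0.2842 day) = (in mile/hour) 0.0396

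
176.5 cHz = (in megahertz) 1.765e-06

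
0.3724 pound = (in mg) 1.689e+05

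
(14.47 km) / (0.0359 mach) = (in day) 0.0137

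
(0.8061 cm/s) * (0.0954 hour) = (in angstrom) 2.768e+10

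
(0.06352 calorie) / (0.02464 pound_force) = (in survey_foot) 7.955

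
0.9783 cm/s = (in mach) 2.873e-05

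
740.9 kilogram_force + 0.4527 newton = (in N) 7266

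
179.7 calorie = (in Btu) 0.7126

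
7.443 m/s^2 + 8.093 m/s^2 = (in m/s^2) 15.54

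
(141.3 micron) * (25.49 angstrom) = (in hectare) 3.602e-17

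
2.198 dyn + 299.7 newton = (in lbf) 67.38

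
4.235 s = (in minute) 0.07058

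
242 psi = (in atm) 16.47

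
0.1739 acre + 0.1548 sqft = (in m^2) 703.8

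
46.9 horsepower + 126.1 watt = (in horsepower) 47.07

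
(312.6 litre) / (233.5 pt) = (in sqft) 40.85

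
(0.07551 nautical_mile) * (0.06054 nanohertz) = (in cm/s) 8.466e-07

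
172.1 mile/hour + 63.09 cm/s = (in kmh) 279.2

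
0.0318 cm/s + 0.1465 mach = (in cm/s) 4988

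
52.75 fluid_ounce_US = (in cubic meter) 0.00156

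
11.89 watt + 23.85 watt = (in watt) 35.74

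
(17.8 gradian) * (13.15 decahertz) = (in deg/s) 2107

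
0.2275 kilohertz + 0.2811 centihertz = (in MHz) 0.0002275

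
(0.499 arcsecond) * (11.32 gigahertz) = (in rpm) 2.615e+05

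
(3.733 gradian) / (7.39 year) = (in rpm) 2.403e-09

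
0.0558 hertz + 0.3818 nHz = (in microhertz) 5.58e+04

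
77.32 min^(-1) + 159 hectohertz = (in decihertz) 1.59e+05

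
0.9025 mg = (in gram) 0.0009025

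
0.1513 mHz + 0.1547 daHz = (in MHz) 1.547e-06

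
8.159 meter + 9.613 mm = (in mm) 8169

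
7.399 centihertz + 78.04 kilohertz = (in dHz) 7.804e+05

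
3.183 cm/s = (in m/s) 0.03183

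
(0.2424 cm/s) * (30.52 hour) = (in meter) 266.3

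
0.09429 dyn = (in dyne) 0.09429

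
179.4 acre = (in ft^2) 7.815e+06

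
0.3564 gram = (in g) 0.3564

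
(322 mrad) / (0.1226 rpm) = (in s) 25.08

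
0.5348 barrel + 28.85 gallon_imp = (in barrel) 1.36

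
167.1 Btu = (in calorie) 4.214e+04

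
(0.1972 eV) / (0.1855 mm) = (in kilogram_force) 1.737e-17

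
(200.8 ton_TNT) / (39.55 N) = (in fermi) 2.124e+25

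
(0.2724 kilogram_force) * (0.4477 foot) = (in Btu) 0.0003455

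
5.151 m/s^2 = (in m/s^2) 5.151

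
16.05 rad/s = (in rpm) 153.3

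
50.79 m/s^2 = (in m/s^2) 50.79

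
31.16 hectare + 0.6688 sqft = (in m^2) 3.116e+05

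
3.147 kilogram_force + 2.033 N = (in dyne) 3.289e+06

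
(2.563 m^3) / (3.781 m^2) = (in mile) 0.0004212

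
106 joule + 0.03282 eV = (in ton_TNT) 2.533e-08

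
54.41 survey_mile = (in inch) 3.447e+06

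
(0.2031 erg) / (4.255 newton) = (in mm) 4.773e-06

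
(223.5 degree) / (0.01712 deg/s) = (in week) 0.02159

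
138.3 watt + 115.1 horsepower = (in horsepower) 115.3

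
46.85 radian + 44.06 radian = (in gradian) 5788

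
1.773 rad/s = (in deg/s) 101.6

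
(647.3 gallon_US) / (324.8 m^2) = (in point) 21.38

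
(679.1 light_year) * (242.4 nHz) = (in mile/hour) 3.484e+12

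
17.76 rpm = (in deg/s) 106.6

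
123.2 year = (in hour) 1.079e+06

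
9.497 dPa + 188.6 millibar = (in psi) 2.736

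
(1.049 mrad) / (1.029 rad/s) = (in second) 0.001019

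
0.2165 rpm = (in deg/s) 1.299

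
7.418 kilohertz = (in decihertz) 7.418e+04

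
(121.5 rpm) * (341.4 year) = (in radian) 1.37e+11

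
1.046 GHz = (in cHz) 1.046e+11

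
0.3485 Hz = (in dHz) 3.485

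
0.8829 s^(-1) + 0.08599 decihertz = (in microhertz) 8.915e+05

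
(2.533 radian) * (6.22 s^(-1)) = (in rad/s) 15.76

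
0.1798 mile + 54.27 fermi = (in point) 8.202e+05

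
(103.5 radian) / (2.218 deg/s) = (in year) 8.478e-05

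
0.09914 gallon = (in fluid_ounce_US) 12.69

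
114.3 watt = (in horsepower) 0.1533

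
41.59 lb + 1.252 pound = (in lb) 42.84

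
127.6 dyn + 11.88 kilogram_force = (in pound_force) 26.19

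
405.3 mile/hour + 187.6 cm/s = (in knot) 355.8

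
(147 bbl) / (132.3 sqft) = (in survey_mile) 0.001182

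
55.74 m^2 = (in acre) 0.01377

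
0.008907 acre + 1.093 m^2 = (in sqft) 399.8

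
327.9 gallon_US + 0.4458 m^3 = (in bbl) 10.61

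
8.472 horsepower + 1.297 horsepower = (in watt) 7285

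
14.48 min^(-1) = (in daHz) 0.02413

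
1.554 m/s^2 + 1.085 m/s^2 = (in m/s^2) 2.639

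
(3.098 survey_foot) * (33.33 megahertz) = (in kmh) 1.133e+08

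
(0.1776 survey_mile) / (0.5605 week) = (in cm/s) 0.08432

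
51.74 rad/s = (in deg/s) 2964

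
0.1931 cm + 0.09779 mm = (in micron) 2029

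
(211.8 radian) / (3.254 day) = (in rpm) 0.007194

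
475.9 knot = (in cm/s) 2.448e+04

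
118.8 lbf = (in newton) 528.4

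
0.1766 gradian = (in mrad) 2.774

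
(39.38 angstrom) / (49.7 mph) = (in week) 2.931e-16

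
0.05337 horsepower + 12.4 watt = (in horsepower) 0.07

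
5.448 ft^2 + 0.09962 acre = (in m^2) 403.7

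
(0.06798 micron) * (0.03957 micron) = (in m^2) 2.69e-15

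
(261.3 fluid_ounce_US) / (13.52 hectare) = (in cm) 5.716e-06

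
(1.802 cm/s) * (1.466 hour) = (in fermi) 9.51e+16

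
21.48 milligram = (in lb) 4.736e-05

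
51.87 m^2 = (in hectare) 0.005187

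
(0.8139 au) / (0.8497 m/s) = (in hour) 3.98e+07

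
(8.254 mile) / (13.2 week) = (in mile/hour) 0.003722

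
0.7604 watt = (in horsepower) 0.00102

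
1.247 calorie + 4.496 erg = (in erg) 5.217e+07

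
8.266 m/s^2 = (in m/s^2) 8.266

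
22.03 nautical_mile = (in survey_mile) 25.35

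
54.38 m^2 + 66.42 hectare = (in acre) 164.1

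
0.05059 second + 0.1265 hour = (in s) 455.5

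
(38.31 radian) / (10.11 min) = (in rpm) 0.6031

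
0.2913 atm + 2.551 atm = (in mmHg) 2160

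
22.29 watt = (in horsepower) 0.02989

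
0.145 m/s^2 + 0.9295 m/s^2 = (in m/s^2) 1.075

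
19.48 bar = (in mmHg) 1.461e+04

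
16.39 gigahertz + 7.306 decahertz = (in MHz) 1.639e+04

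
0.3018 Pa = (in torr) 0.002264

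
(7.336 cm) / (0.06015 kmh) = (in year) 1.392e-07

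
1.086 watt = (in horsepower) 0.001456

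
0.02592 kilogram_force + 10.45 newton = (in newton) 10.7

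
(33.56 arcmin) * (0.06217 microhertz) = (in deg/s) 3.477e-08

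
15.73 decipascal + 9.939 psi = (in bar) 0.6853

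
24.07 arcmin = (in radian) 0.007002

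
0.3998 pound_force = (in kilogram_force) 0.1813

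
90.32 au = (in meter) 1.351e+13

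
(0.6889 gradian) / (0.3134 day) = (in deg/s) 2.29e-05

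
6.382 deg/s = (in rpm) 1.064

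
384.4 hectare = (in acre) 949.9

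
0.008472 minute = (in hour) 0.0001412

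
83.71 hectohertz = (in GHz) 8.371e-06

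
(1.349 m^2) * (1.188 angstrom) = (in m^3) 1.603e-10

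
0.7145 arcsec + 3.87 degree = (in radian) 0.06755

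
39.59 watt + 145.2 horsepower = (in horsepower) 145.3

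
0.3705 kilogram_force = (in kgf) 0.3705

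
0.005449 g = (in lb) 1.201e-05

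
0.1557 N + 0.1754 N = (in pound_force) 0.07443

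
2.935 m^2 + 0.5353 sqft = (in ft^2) 32.13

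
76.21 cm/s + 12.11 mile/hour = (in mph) 13.81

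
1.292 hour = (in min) 77.52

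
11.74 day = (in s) 1.014e+06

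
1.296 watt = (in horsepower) 0.001738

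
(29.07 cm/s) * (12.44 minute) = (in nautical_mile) 0.1172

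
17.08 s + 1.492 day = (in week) 0.2132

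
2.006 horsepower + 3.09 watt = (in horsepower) 2.01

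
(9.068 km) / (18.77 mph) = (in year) 3.427e-05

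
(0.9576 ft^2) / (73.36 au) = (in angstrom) 8.106e-05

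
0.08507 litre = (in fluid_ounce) 2.877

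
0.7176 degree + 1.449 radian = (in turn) 0.2326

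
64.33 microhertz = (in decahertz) 6.433e-06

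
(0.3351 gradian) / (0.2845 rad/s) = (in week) 3.059e-08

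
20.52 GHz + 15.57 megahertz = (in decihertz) 2.054e+11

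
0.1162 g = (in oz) 0.004099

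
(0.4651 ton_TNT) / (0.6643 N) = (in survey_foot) 9.611e+09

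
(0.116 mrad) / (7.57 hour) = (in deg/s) 2.439e-07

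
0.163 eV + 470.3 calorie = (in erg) 1.968e+10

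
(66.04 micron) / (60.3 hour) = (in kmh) 1.095e-09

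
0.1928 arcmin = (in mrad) 0.05608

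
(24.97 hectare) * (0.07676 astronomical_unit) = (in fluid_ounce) 9.696e+19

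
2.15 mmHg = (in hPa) 2.866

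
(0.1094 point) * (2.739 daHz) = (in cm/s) 0.1057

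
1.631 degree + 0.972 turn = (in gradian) 390.6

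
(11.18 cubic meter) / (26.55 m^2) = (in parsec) 1.365e-17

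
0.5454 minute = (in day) 0.0003787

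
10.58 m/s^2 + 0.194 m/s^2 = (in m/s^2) 10.77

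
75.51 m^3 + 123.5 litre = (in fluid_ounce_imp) 2.662e+06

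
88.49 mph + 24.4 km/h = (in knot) 90.07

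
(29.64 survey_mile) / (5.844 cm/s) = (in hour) 226.7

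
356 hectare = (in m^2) 3.56e+06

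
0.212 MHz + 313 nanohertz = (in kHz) 212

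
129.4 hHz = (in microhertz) 1.294e+10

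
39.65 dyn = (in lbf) 8.914e-05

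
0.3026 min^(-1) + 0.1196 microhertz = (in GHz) 5.043e-12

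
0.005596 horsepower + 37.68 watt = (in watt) 41.85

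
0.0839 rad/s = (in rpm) 0.8012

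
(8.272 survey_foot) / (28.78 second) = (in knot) 0.1703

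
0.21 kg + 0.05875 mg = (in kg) 0.21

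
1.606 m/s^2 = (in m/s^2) 1.606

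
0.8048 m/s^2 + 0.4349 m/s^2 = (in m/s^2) 1.24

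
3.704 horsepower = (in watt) 2762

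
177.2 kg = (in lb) 390.7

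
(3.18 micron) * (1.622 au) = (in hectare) 77.16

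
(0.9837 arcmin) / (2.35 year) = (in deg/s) 2.212e-10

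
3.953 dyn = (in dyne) 3.953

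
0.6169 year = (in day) 225.2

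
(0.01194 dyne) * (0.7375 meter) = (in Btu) 8.346e-11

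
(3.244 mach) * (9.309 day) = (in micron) 8.884e+14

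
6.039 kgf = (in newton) 59.22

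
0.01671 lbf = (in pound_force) 0.01671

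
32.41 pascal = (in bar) 0.0003241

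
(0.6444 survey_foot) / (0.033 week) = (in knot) 1.913e-05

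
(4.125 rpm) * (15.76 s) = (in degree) 390.1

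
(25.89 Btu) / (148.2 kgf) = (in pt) 5.328e+04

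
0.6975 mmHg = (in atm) 0.0009178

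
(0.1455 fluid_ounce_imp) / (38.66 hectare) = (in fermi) 1.069e+04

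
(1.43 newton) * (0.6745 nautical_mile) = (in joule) 1786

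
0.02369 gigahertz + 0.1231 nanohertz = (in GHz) 0.02369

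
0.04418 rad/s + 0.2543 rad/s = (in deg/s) 17.1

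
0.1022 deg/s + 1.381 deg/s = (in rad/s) 0.02589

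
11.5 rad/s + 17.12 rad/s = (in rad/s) 28.62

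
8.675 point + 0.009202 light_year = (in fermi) 8.706e+28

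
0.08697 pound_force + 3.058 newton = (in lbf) 0.7744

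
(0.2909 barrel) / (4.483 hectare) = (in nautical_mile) 5.571e-10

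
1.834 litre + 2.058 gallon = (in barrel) 0.06054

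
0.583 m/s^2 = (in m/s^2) 0.583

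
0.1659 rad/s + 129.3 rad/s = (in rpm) 1236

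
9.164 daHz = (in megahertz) 9.164e-05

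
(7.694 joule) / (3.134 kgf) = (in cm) 25.03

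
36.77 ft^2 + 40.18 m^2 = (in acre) 0.01077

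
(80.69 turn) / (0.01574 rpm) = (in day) 3.56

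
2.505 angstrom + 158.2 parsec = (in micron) 4.882e+24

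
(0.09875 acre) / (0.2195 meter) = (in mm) 1.821e+06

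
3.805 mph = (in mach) 0.004996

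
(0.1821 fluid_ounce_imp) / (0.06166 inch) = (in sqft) 0.03556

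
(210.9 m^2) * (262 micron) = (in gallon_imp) 12.15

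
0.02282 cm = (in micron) 228.2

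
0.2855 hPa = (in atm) 0.0002818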